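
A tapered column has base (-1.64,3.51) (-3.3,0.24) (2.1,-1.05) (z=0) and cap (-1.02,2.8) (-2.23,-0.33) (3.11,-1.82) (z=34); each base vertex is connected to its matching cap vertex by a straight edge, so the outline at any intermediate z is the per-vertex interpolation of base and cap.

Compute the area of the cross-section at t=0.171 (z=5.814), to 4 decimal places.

Cross-section at t=0.171: each vertex is (1-t)·p0[i] + t·p1[i].
  v1: (1-0.171)·(-1.64,3.51) + 0.171·(-1.02,2.8) = (-1.5340,3.3886)
  v2: (1-0.171)·(-3.3,0.24) + 0.171·(-2.23,-0.33) = (-3.1170,0.1425)
  v3: (1-0.171)·(2.1,-1.05) + 0.171·(3.11,-1.82) = (2.2727,-1.1817)
Shoelace sum Σ(x_i·y_{i+1} − x_{i+1}·y_i):
  i=1: -1.5340·0.1425 − -3.1170·3.3886 = +10.3437 (running +10.3437)
  i=2: -3.1170·-1.1817 − 2.2727·0.1425 = +3.3594 (running +13.7031)
  i=3: 2.2727·3.3886 − -1.5340·-1.1817 = +5.8886 (running +19.5917)
Area = |Σ|/2 = |19.5917|/2 = 9.7958

Area at t=0.171: 9.7958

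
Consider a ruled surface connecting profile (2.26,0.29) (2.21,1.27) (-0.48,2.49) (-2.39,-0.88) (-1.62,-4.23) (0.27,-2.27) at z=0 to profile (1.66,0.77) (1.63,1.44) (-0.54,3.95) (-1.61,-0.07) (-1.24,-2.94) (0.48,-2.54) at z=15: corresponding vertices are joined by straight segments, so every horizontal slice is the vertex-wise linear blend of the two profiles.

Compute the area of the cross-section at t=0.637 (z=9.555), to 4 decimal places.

Area at t=0.637: 15.3409

Cross-section at t=0.637: each vertex is (1-t)·p0[i] + t·p1[i].
  v1: (1-0.637)·(2.26,0.29) + 0.637·(1.66,0.77) = (1.8778,0.5958)
  v2: (1-0.637)·(2.21,1.27) + 0.637·(1.63,1.44) = (1.8405,1.3783)
  v3: (1-0.637)·(-0.48,2.49) + 0.637·(-0.54,3.95) = (-0.5182,3.4200)
  v4: (1-0.637)·(-2.39,-0.88) + 0.637·(-1.61,-0.07) = (-1.8931,-0.3640)
  v5: (1-0.637)·(-1.62,-4.23) + 0.637·(-1.24,-2.94) = (-1.3779,-3.4083)
  v6: (1-0.637)·(0.27,-2.27) + 0.637·(0.48,-2.54) = (0.4038,-2.4420)
Shoelace sum Σ(x_i·y_{i+1} − x_{i+1}·y_i):
  i=1: 1.8778·1.3783 − 1.8405·0.5958 = +1.4916 (running +1.4916)
  i=2: 1.8405·3.4200 − -0.5182·1.3783 = +7.0089 (running +8.5006)
  i=3: -0.5182·-0.3640 − -1.8931·3.4200 = +6.6632 (running +15.1638)
  i=4: -1.8931·-3.4083 − -1.3779·-0.3640 = +5.9507 (running +21.1145)
  i=5: -1.3779·-2.4420 − 0.4038·-3.4083 = +4.7411 (running +25.8556)
  i=6: 0.4038·0.5958 − 1.8778·-2.4420 = +4.8261 (running +30.6817)
Area = |Σ|/2 = |30.6817|/2 = 15.3409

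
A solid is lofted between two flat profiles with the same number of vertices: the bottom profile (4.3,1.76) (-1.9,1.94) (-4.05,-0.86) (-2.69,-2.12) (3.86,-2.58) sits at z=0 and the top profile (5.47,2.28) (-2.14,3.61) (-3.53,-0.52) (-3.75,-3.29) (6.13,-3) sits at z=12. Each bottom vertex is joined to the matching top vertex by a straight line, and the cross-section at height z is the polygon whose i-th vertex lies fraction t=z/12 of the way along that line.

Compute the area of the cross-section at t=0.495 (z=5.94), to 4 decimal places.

Cross-section at t=0.495: each vertex is (1-t)·p0[i] + t·p1[i].
  v1: (1-0.495)·(4.3,1.76) + 0.495·(5.47,2.28) = (4.8791,2.0174)
  v2: (1-0.495)·(-1.9,1.94) + 0.495·(-2.14,3.61) = (-2.0188,2.7666)
  v3: (1-0.495)·(-4.05,-0.86) + 0.495·(-3.53,-0.52) = (-3.7926,-0.6917)
  v4: (1-0.495)·(-2.69,-2.12) + 0.495·(-3.75,-3.29) = (-3.2147,-2.6991)
  v5: (1-0.495)·(3.86,-2.58) + 0.495·(6.13,-3) = (4.9836,-2.7879)
Shoelace sum Σ(x_i·y_{i+1} − x_{i+1}·y_i):
  i=1: 4.8791·2.7666 − -2.0188·2.0174 = +17.5716 (running +17.5716)
  i=2: -2.0188·-0.6917 − -3.7926·2.7666 = +11.8892 (running +29.4608)
  i=3: -3.7926·-2.6991 − -3.2147·-0.6917 = +8.0132 (running +37.4740)
  i=4: -3.2147·-2.7879 − 4.9836·-2.6991 = +22.4139 (running +59.8879)
  i=5: 4.9836·2.0174 − 4.8791·-2.7879 = +23.6566 (running +83.5445)
Area = |Σ|/2 = |83.5445|/2 = 41.7722

Area at t=0.495: 41.7722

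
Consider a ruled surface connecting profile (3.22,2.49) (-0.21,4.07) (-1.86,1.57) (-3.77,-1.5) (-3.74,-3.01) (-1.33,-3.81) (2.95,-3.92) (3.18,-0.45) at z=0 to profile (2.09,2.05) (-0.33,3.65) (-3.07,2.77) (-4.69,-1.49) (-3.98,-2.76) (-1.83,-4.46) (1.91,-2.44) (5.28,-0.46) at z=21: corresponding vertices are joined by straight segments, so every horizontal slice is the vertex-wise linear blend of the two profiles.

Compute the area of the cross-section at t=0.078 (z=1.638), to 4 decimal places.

Area at t=0.078: 41.8181

Cross-section at t=0.078: each vertex is (1-t)·p0[i] + t·p1[i].
  v1: (1-0.078)·(3.22,2.49) + 0.078·(2.09,2.05) = (3.1319,2.4557)
  v2: (1-0.078)·(-0.21,4.07) + 0.078·(-0.33,3.65) = (-0.2194,4.0372)
  v3: (1-0.078)·(-1.86,1.57) + 0.078·(-3.07,2.77) = (-1.9544,1.6636)
  v4: (1-0.078)·(-3.77,-1.5) + 0.078·(-4.69,-1.49) = (-3.8418,-1.4992)
  v5: (1-0.078)·(-3.74,-3.01) + 0.078·(-3.98,-2.76) = (-3.7587,-2.9905)
  v6: (1-0.078)·(-1.33,-3.81) + 0.078·(-1.83,-4.46) = (-1.3690,-3.8607)
  v7: (1-0.078)·(2.95,-3.92) + 0.078·(1.91,-2.44) = (2.8689,-3.8046)
  v8: (1-0.078)·(3.18,-0.45) + 0.078·(5.28,-0.46) = (3.3438,-0.4508)
Shoelace sum Σ(x_i·y_{i+1} − x_{i+1}·y_i):
  i=1: 3.1319·4.0372 − -0.2194·2.4557 = +13.1827 (running +13.1827)
  i=2: -0.2194·1.6636 − -1.9544·4.0372 = +7.5254 (running +20.7081)
  i=3: -1.9544·-1.4992 − -3.8418·1.6636 = +9.3212 (running +30.0293)
  i=4: -3.8418·-2.9905 − -3.7587·-1.4992 = +5.8536 (running +35.8830)
  i=5: -3.7587·-3.8607 − -1.3690·-2.9905 = +10.4173 (running +46.3003)
  i=6: -1.3690·-3.8046 − 2.8689·-3.8607 = +16.2843 (running +62.5846)
  i=7: 2.8689·-0.4508 − 3.3438·-3.8046 = +11.4285 (running +74.0130)
  i=8: 3.3438·2.4557 − 3.1319·-0.4508 = +9.6231 (running +83.6361)
Area = |Σ|/2 = |83.6361|/2 = 41.8181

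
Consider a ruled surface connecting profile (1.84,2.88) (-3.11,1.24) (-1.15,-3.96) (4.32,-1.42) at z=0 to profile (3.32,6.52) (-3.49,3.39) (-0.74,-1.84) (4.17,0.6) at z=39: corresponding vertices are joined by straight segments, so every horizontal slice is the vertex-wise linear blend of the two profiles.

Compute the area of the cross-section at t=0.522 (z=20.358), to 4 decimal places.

Cross-section at t=0.522: each vertex is (1-t)·p0[i] + t·p1[i].
  v1: (1-0.522)·(1.84,2.88) + 0.522·(3.32,6.52) = (2.6126,4.7801)
  v2: (1-0.522)·(-3.11,1.24) + 0.522·(-3.49,3.39) = (-3.3084,2.3623)
  v3: (1-0.522)·(-1.15,-3.96) + 0.522·(-0.74,-1.84) = (-0.9360,-2.8534)
  v4: (1-0.522)·(4.32,-1.42) + 0.522·(4.17,0.6) = (4.2417,-0.3656)
Shoelace sum Σ(x_i·y_{i+1} − x_{i+1}·y_i):
  i=1: 2.6126·2.3623 − -3.3084·4.7801 = +21.9859 (running +21.9859)
  i=2: -3.3084·-2.8534 − -0.9360·2.3623 = +11.6510 (running +33.6369)
  i=3: -0.9360·-0.3656 − 4.2417·-2.8534 = +12.4453 (running +46.0821)
  i=4: 4.2417·4.7801 − 2.6126·-0.3656 = +21.2307 (running +67.3129)
Area = |Σ|/2 = |67.3129|/2 = 33.6564

Area at t=0.522: 33.6564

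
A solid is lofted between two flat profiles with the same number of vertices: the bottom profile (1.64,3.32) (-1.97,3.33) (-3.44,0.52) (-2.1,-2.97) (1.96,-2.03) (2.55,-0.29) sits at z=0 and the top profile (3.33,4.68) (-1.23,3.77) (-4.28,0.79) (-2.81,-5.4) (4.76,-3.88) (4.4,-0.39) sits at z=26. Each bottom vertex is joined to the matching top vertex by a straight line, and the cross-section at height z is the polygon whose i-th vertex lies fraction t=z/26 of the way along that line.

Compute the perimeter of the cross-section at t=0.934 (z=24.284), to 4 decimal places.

Cross-section at t=0.934: each vertex is (1-t)·p0[i] + t·p1[i].
  v1: (1-0.934)·(1.64,3.32) + 0.934·(3.33,4.68) = (3.2185,4.5902)
  v2: (1-0.934)·(-1.97,3.33) + 0.934·(-1.23,3.77) = (-1.2788,3.7410)
  v3: (1-0.934)·(-3.44,0.52) + 0.934·(-4.28,0.79) = (-4.2246,0.7722)
  v4: (1-0.934)·(-2.1,-2.97) + 0.934·(-2.81,-5.4) = (-2.7631,-5.2396)
  v5: (1-0.934)·(1.96,-2.03) + 0.934·(4.76,-3.88) = (4.5752,-3.7579)
  v6: (1-0.934)·(2.55,-0.29) + 0.934·(4.4,-0.39) = (4.2779,-0.3834)
Perimeter = Σ |v_{i+1} − v_i|:
  edge 1→2: √(-4.4973² + -0.8493²) = 4.5768 (running 4.5768)
  edge 2→3: √(-2.9457² + -2.9688²) = 4.1822 (running 8.7590)
  edge 3→4: √(1.4614² + -6.0118²) = 6.1869 (running 14.9459)
  edge 4→5: √(7.3383² + 1.4817²) = 7.4864 (running 22.4323)
  edge 5→6: √(-0.2973² + 3.3745²) = 3.3876 (running 25.8199)
  edge 6→1: √(-1.0594² + 4.9736²) = 5.0852 (running 30.9051)
Perimeter = 30.9051

Perimeter at t=0.934: 30.9051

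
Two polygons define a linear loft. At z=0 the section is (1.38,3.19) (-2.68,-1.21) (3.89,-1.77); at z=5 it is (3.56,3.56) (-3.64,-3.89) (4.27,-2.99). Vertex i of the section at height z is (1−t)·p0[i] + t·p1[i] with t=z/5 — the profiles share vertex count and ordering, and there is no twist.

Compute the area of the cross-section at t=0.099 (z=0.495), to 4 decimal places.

Area at t=0.099: 16.6657

Cross-section at t=0.099: each vertex is (1-t)·p0[i] + t·p1[i].
  v1: (1-0.099)·(1.38,3.19) + 0.099·(3.56,3.56) = (1.5958,3.2266)
  v2: (1-0.099)·(-2.68,-1.21) + 0.099·(-3.64,-3.89) = (-2.7750,-1.4753)
  v3: (1-0.099)·(3.89,-1.77) + 0.099·(4.27,-2.99) = (3.9276,-1.8908)
Shoelace sum Σ(x_i·y_{i+1} − x_{i+1}·y_i):
  i=1: 1.5958·-1.4753 − -2.7750·3.2266 = +6.5997 (running +6.5997)
  i=2: -2.7750·-1.8908 − 3.9276·-1.4753 = +11.0415 (running +17.6412)
  i=3: 3.9276·3.2266 − 1.5958·-1.8908 = +15.6903 (running +33.3315)
Area = |Σ|/2 = |33.3315|/2 = 16.6657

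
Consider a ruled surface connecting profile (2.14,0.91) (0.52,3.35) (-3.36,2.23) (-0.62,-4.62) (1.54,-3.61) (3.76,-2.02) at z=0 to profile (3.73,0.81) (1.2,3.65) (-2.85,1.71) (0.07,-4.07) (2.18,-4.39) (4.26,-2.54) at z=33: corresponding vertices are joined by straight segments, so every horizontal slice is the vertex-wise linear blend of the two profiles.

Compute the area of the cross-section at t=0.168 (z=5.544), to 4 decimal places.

Cross-section at t=0.168: each vertex is (1-t)·p0[i] + t·p1[i].
  v1: (1-0.168)·(2.14,0.91) + 0.168·(3.73,0.81) = (2.4071,0.8932)
  v2: (1-0.168)·(0.52,3.35) + 0.168·(1.2,3.65) = (0.6342,3.4004)
  v3: (1-0.168)·(-3.36,2.23) + 0.168·(-2.85,1.71) = (-3.2743,2.1426)
  v4: (1-0.168)·(-0.62,-4.62) + 0.168·(0.07,-4.07) = (-0.5041,-4.5276)
  v5: (1-0.168)·(1.54,-3.61) + 0.168·(2.18,-4.39) = (1.6475,-3.7410)
  v6: (1-0.168)·(3.76,-2.02) + 0.168·(4.26,-2.54) = (3.8440,-2.1074)
Shoelace sum Σ(x_i·y_{i+1} − x_{i+1}·y_i):
  i=1: 2.4071·3.4004 − 0.6342·0.8932 = +7.6187 (running +7.6187)
  i=2: 0.6342·2.1426 − -3.2743·3.4004 = +12.4929 (running +20.1116)
  i=3: -3.2743·-4.5276 − -0.5041·2.1426 = +15.9049 (running +36.0165)
  i=4: -0.5041·-3.7410 − 1.6475·-4.5276 = +9.3451 (running +45.3616)
  i=5: 1.6475·-2.1074 − 3.8440·-3.7410 = +10.9086 (running +56.2702)
  i=6: 3.8440·0.8932 − 2.4071·-2.1074 = +8.5061 (running +64.7764)
Area = |Σ|/2 = |64.7764|/2 = 32.3882

Area at t=0.168: 32.3882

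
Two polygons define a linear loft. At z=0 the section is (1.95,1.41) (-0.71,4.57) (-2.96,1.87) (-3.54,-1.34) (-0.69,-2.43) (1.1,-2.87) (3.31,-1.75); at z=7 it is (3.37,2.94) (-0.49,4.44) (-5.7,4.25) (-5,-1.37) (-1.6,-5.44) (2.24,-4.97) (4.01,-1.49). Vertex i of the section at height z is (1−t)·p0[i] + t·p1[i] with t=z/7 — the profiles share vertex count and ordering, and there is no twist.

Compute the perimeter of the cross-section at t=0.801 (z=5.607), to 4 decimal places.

Perimeter at t=0.801: 29.9081

Cross-section at t=0.801: each vertex is (1-t)·p0[i] + t·p1[i].
  v1: (1-0.801)·(1.95,1.41) + 0.801·(3.37,2.94) = (3.0874,2.6355)
  v2: (1-0.801)·(-0.71,4.57) + 0.801·(-0.49,4.44) = (-0.5338,4.4659)
  v3: (1-0.801)·(-2.96,1.87) + 0.801·(-5.7,4.25) = (-5.1547,3.7764)
  v4: (1-0.801)·(-3.54,-1.34) + 0.801·(-5,-1.37) = (-4.7095,-1.3640)
  v5: (1-0.801)·(-0.69,-2.43) + 0.801·(-1.6,-5.44) = (-1.4189,-4.8410)
  v6: (1-0.801)·(1.1,-2.87) + 0.801·(2.24,-4.97) = (2.0131,-4.5521)
  v7: (1-0.801)·(3.31,-1.75) + 0.801·(4.01,-1.49) = (3.8707,-1.5417)
Perimeter = Σ |v_{i+1} − v_i|:
  edge 1→2: √(-3.6212² + 1.8303²) = 4.0575 (running 4.0575)
  edge 2→3: √(-4.6210² + -0.6895²) = 4.6721 (running 8.7296)
  edge 3→4: √(0.4453² + -5.1404²) = 5.1597 (running 13.8893)
  edge 4→5: √(3.2905² + -3.4770²) = 4.7872 (running 18.6764)
  edge 5→6: √(3.4321² + 0.2889²) = 3.4442 (running 22.1206)
  edge 6→7: √(1.8576² + 3.0104²) = 3.5373 (running 25.6580)
  edge 7→1: √(-0.7833² + 4.1773²) = 4.2501 (running 29.9081)
Perimeter = 29.9081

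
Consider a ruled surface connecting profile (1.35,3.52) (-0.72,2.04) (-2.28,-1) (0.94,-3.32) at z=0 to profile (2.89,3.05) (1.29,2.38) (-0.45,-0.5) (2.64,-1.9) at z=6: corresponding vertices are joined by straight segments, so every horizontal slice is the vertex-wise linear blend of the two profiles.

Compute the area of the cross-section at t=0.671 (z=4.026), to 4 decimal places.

Cross-section at t=0.671: each vertex is (1-t)·p0[i] + t·p1[i].
  v1: (1-0.671)·(1.35,3.52) + 0.671·(2.89,3.05) = (2.3833,3.2046)
  v2: (1-0.671)·(-0.72,2.04) + 0.671·(1.29,2.38) = (0.6287,2.2681)
  v3: (1-0.671)·(-2.28,-1) + 0.671·(-0.45,-0.5) = (-1.0521,-0.6645)
  v4: (1-0.671)·(0.94,-3.32) + 0.671·(2.64,-1.9) = (2.0807,-2.3672)
Shoelace sum Σ(x_i·y_{i+1} − x_{i+1}·y_i):
  i=1: 2.3833·2.2681 − 0.6287·3.2046 = +3.3910 (running +3.3910)
  i=2: 0.6287·-0.6645 − -1.0521·2.2681 = +1.9685 (running +5.3594)
  i=3: -1.0521·-2.3672 − 2.0807·-0.6645 = +3.8731 (running +9.2325)
  i=4: 2.0807·3.2046 − 2.3833·-2.3672 = +12.3097 (running +21.5422)
Area = |Σ|/2 = |21.5422|/2 = 10.7711

Area at t=0.671: 10.7711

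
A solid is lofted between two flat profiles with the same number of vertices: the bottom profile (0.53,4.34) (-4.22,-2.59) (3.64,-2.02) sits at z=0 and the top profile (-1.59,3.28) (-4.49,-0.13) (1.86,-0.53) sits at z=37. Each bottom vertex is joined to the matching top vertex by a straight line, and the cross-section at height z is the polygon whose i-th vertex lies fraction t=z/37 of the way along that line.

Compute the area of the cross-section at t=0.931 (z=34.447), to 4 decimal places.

Cross-section at t=0.931: each vertex is (1-t)·p0[i] + t·p1[i].
  v1: (1-0.931)·(0.53,4.34) + 0.931·(-1.59,3.28) = (-1.4437,3.3531)
  v2: (1-0.931)·(-4.22,-2.59) + 0.931·(-4.49,-0.13) = (-4.4714,-0.2997)
  v3: (1-0.931)·(3.64,-2.02) + 0.931·(1.86,-0.53) = (1.9828,-0.6328)
Shoelace sum Σ(x_i·y_{i+1} − x_{i+1}·y_i):
  i=1: -1.4437·-0.2997 − -4.4714·3.3531 = +15.4259 (running +15.4259)
  i=2: -4.4714·-0.6328 − 1.9828·-0.2997 = +3.4239 (running +18.8497)
  i=3: 1.9828·3.3531 − -1.4437·-0.6328 = +5.7351 (running +24.5848)
Area = |Σ|/2 = |24.5848|/2 = 12.2924

Area at t=0.931: 12.2924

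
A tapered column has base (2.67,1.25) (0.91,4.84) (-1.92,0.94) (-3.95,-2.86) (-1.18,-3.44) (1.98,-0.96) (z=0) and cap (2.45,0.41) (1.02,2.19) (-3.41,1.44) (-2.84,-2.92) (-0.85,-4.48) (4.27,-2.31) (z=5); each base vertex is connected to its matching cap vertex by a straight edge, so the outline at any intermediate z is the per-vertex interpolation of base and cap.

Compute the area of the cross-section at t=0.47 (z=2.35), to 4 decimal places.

Area at t=0.47: 30.7025

Cross-section at t=0.47: each vertex is (1-t)·p0[i] + t·p1[i].
  v1: (1-0.47)·(2.67,1.25) + 0.47·(2.45,0.41) = (2.5666,0.8552)
  v2: (1-0.47)·(0.91,4.84) + 0.47·(1.02,2.19) = (0.9617,3.5945)
  v3: (1-0.47)·(-1.92,0.94) + 0.47·(-3.41,1.44) = (-2.6203,1.1750)
  v4: (1-0.47)·(-3.95,-2.86) + 0.47·(-2.84,-2.92) = (-3.4283,-2.8882)
  v5: (1-0.47)·(-1.18,-3.44) + 0.47·(-0.85,-4.48) = (-1.0249,-3.9288)
  v6: (1-0.47)·(1.98,-0.96) + 0.47·(4.27,-2.31) = (3.0563,-1.5945)
Shoelace sum Σ(x_i·y_{i+1} − x_{i+1}·y_i):
  i=1: 2.5666·3.5945 − 0.9617·0.8552 = +8.4032 (running +8.4032)
  i=2: 0.9617·1.1750 − -2.6203·3.5945 = +10.5487 (running +18.9519)
  i=3: -2.6203·-2.8882 − -3.4283·1.1750 = +11.5962 (running +30.5481)
  i=4: -3.4283·-3.9288 − -1.0249·-2.8882 = +10.5090 (running +41.0571)
  i=5: -1.0249·-1.5945 − 3.0563·-3.9288 = +13.6418 (running +54.6989)
  i=6: 3.0563·0.8552 − 2.5666·-1.5945 = +6.7062 (running +61.4050)
Area = |Σ|/2 = |61.4050|/2 = 30.7025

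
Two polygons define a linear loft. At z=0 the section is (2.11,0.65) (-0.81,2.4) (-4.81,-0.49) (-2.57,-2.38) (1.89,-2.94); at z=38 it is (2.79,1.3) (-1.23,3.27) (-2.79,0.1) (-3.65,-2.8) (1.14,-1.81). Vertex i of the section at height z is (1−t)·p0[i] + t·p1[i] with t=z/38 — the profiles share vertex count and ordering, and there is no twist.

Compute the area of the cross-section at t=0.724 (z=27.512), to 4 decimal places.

Area at t=0.724: 22.9396

Cross-section at t=0.724: each vertex is (1-t)·p0[i] + t·p1[i].
  v1: (1-0.724)·(2.11,0.65) + 0.724·(2.79,1.3) = (2.6023,1.1206)
  v2: (1-0.724)·(-0.81,2.4) + 0.724·(-1.23,3.27) = (-1.1141,3.0299)
  v3: (1-0.724)·(-4.81,-0.49) + 0.724·(-2.79,0.1) = (-3.3475,-0.0628)
  v4: (1-0.724)·(-2.57,-2.38) + 0.724·(-3.65,-2.8) = (-3.3519,-2.6841)
  v5: (1-0.724)·(1.89,-2.94) + 0.724·(1.14,-1.81) = (1.3470,-2.1219)
Shoelace sum Σ(x_i·y_{i+1} − x_{i+1}·y_i):
  i=1: 2.6023·3.0299 − -1.1141·1.1206 = +9.1332 (running +9.1332)
  i=2: -1.1141·-0.0628 − -3.3475·3.0299 = +10.2126 (running +19.3457)
  i=3: -3.3475·-2.6841 − -3.3519·-0.0628 = +8.7744 (running +28.1201)
  i=4: -3.3519·-2.1219 − 1.3470·-2.6841 = +10.7278 (running +38.8480)
  i=5: 1.3470·1.1206 − 2.6023·-2.1219 = +7.0313 (running +45.8792)
Area = |Σ|/2 = |45.8792|/2 = 22.9396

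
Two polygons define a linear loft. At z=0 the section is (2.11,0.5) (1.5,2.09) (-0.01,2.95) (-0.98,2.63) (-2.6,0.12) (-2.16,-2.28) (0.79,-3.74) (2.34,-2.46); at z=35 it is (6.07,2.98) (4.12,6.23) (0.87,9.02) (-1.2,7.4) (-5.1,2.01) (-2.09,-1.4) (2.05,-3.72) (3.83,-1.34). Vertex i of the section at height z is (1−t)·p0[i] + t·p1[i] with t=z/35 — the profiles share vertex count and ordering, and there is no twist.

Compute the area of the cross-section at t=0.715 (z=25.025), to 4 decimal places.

Cross-section at t=0.715: each vertex is (1-t)·p0[i] + t·p1[i].
  v1: (1-0.715)·(2.11,0.5) + 0.715·(6.07,2.98) = (4.9414,2.2732)
  v2: (1-0.715)·(1.5,2.09) + 0.715·(4.12,6.23) = (3.3733,5.0501)
  v3: (1-0.715)·(-0.01,2.95) + 0.715·(0.87,9.02) = (0.6192,7.2900)
  v4: (1-0.715)·(-0.98,2.63) + 0.715·(-1.2,7.4) = (-1.1373,6.0406)
  v5: (1-0.715)·(-2.6,0.12) + 0.715·(-5.1,2.01) = (-4.3875,1.4713)
  v6: (1-0.715)·(-2.16,-2.28) + 0.715·(-2.09,-1.4) = (-2.1099,-1.6508)
  v7: (1-0.715)·(0.79,-3.74) + 0.715·(2.05,-3.72) = (1.6909,-3.7257)
  v8: (1-0.715)·(2.34,-2.46) + 0.715·(3.83,-1.34) = (3.4053,-1.6592)
Shoelace sum Σ(x_i·y_{i+1} − x_{i+1}·y_i):
  i=1: 4.9414·5.0501 − 3.3733·2.2732 = +17.2864 (running +17.2864)
  i=2: 3.3733·7.2900 − 0.6192·5.0501 = +21.4645 (running +38.7509)
  i=3: 0.6192·6.0406 − -1.1373·7.2900 = +12.0313 (running +50.7822)
  i=4: -1.1373·1.4713 − -4.3875·6.0406 = +24.8295 (running +75.6117)
  i=5: -4.3875·-1.6508 − -2.1099·1.4713 = +10.3474 (running +85.9591)
  i=6: -2.1099·-3.7257 − 1.6909·-1.6508 = +10.6524 (running +96.6114)
  i=7: 1.6909·-1.6592 − 3.4053·-3.7257 = +9.8818 (running +106.4932)
  i=8: 3.4053·2.2732 − 4.9414·-1.6592 = +15.9398 (running +122.4330)
Area = |Σ|/2 = |122.4330|/2 = 61.2165

Area at t=0.715: 61.2165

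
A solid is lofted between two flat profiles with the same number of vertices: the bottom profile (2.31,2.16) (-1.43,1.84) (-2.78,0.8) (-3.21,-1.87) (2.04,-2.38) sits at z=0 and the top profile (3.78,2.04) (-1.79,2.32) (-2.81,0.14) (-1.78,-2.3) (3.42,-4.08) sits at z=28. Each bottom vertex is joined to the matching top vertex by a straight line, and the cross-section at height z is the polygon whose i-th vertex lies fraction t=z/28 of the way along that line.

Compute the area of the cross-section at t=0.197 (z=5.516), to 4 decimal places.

Area at t=0.197: 22.2463

Cross-section at t=0.197: each vertex is (1-t)·p0[i] + t·p1[i].
  v1: (1-0.197)·(2.31,2.16) + 0.197·(3.78,2.04) = (2.5996,2.1364)
  v2: (1-0.197)·(-1.43,1.84) + 0.197·(-1.79,2.32) = (-1.5009,1.9346)
  v3: (1-0.197)·(-2.78,0.8) + 0.197·(-2.81,0.14) = (-2.7859,0.6700)
  v4: (1-0.197)·(-3.21,-1.87) + 0.197·(-1.78,-2.3) = (-2.9283,-1.9547)
  v5: (1-0.197)·(2.04,-2.38) + 0.197·(3.42,-4.08) = (2.3119,-2.7149)
Shoelace sum Σ(x_i·y_{i+1} − x_{i+1}·y_i):
  i=1: 2.5996·1.9346 − -1.5009·2.1364 = +8.2356 (running +8.2356)
  i=2: -1.5009·0.6700 − -2.7859·1.9346 = +4.3839 (running +12.6195)
  i=3: -2.7859·-1.9547 − -2.9283·0.6700 = +7.4075 (running +20.0270)
  i=4: -2.9283·-2.7149 − 2.3119·-1.9547 = +12.4690 (running +32.4961)
  i=5: 2.3119·2.1364 − 2.5996·-2.7149 = +11.9966 (running +44.4927)
Area = |Σ|/2 = |44.4927|/2 = 22.2463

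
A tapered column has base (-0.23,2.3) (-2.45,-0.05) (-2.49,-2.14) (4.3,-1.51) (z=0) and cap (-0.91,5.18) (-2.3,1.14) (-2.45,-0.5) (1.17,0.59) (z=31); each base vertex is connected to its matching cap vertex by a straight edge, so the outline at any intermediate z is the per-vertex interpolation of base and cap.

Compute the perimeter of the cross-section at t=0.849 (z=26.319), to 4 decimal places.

Cross-section at t=0.849: each vertex is (1-t)·p0[i] + t·p1[i].
  v1: (1-0.849)·(-0.23,2.3) + 0.849·(-0.91,5.18) = (-0.8073,4.7451)
  v2: (1-0.849)·(-2.45,-0.05) + 0.849·(-2.3,1.14) = (-2.3226,0.9603)
  v3: (1-0.849)·(-2.49,-2.14) + 0.849·(-2.45,-0.5) = (-2.4560,-0.7476)
  v4: (1-0.849)·(4.3,-1.51) + 0.849·(1.17,0.59) = (1.6426,0.2729)
Perimeter = Σ |v_{i+1} − v_i|:
  edge 1→2: √(-1.5153² + -3.7848²) = 4.0769 (running 4.0769)
  edge 2→3: √(-0.1334² + -1.7080²) = 1.7132 (running 5.7900)
  edge 3→4: √(4.0987² + 1.0205²) = 4.2238 (running 10.0139)
  edge 4→1: √(-2.4500² + 4.4722²) = 5.0993 (running 15.1132)
Perimeter = 15.1132

Perimeter at t=0.849: 15.1132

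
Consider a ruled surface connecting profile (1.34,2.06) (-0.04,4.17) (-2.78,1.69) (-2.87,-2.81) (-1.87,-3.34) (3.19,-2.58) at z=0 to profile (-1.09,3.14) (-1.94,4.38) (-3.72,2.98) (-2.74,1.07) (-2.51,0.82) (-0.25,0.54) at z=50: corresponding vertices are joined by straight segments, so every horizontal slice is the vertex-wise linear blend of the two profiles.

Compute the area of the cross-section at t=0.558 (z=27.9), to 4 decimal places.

Area at t=0.558: 15.5977

Cross-section at t=0.558: each vertex is (1-t)·p0[i] + t·p1[i].
  v1: (1-0.558)·(1.34,2.06) + 0.558·(-1.09,3.14) = (-0.0159,2.6626)
  v2: (1-0.558)·(-0.04,4.17) + 0.558·(-1.94,4.38) = (-1.1002,4.2872)
  v3: (1-0.558)·(-2.78,1.69) + 0.558·(-3.72,2.98) = (-3.3045,2.4098)
  v4: (1-0.558)·(-2.87,-2.81) + 0.558·(-2.74,1.07) = (-2.7975,-0.6450)
  v5: (1-0.558)·(-1.87,-3.34) + 0.558·(-2.51,0.82) = (-2.2271,-1.0187)
  v6: (1-0.558)·(3.19,-2.58) + 0.558·(-0.25,0.54) = (1.2705,-0.8390)
Shoelace sum Σ(x_i·y_{i+1} − x_{i+1}·y_i):
  i=1: -0.0159·4.2872 − -1.1002·2.6626 = +2.8611 (running +2.8611)
  i=2: -1.1002·2.4098 − -3.3045·4.2872 = +11.5158 (running +14.3769)
  i=3: -3.3045·-0.6450 − -2.7975·2.4098 = +8.8727 (running +23.2495)
  i=4: -2.7975·-1.0187 − -2.2271·-0.6450 = +1.4134 (running +24.6630)
  i=5: -2.2271·-0.8390 − 1.2705·-1.0187 = +3.1629 (running +27.8259)
  i=6: 1.2705·2.6626 − -0.0159·-0.8390 = +3.3695 (running +31.1953)
Area = |Σ|/2 = |31.1953|/2 = 15.5977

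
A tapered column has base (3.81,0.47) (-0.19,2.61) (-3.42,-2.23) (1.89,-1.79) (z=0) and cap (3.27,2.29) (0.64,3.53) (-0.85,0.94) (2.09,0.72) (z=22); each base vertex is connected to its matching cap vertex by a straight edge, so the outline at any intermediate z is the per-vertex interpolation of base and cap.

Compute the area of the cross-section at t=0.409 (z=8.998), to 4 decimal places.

Cross-section at t=0.409: each vertex is (1-t)·p0[i] + t·p1[i].
  v1: (1-0.409)·(3.81,0.47) + 0.409·(3.27,2.29) = (3.5891,1.2144)
  v2: (1-0.409)·(-0.19,2.61) + 0.409·(0.64,3.53) = (0.1495,2.9863)
  v3: (1-0.409)·(-3.42,-2.23) + 0.409·(-0.85,0.94) = (-2.3689,-0.9335)
  v4: (1-0.409)·(1.89,-1.79) + 0.409·(2.09,0.72) = (1.9718,-0.7634)
Shoelace sum Σ(x_i·y_{i+1} − x_{i+1}·y_i):
  i=1: 3.5891·2.9863 − 0.1495·1.2144 = +10.5367 (running +10.5367)
  i=2: 0.1495·-0.9335 − -2.3689·2.9863 = +6.9346 (running +17.4712)
  i=3: -2.3689·-0.7634 − 1.9718·-0.9335 = +3.6490 (running +21.1203)
  i=4: 1.9718·1.2144 − 3.5891·-0.7634 = +5.1345 (running +26.2548)
Area = |Σ|/2 = |26.2548|/2 = 13.1274

Area at t=0.409: 13.1274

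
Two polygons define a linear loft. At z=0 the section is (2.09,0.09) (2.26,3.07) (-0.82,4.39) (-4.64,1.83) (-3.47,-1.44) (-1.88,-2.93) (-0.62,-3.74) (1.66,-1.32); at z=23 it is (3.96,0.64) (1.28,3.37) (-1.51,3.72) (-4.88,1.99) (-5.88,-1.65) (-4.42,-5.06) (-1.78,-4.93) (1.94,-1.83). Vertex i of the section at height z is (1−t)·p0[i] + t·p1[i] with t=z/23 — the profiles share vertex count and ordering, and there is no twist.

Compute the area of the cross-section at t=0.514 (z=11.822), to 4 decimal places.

Area at t=0.514: 45.8700

Cross-section at t=0.514: each vertex is (1-t)·p0[i] + t·p1[i].
  v1: (1-0.514)·(2.09,0.09) + 0.514·(3.96,0.64) = (3.0512,0.3727)
  v2: (1-0.514)·(2.26,3.07) + 0.514·(1.28,3.37) = (1.7563,3.2242)
  v3: (1-0.514)·(-0.82,4.39) + 0.514·(-1.51,3.72) = (-1.1747,4.0456)
  v4: (1-0.514)·(-4.64,1.83) + 0.514·(-4.88,1.99) = (-4.7634,1.9122)
  v5: (1-0.514)·(-3.47,-1.44) + 0.514·(-5.88,-1.65) = (-4.7087,-1.5479)
  v6: (1-0.514)·(-1.88,-2.93) + 0.514·(-4.42,-5.06) = (-3.1856,-4.0248)
  v7: (1-0.514)·(-0.62,-3.74) + 0.514·(-1.78,-4.93) = (-1.2162,-4.3517)
  v8: (1-0.514)·(1.66,-1.32) + 0.514·(1.94,-1.83) = (1.8039,-1.5821)
Shoelace sum Σ(x_i·y_{i+1} − x_{i+1}·y_i):
  i=1: 3.0512·3.2242 − 1.7563·0.3727 = +9.1830 (running +9.1830)
  i=2: 1.7563·4.0456 − -1.1747·3.2242 = +10.8926 (running +20.0756)
  i=3: -1.1747·1.9122 − -4.7634·4.0456 = +17.0245 (running +37.1001)
  i=4: -4.7634·-1.5479 − -4.7087·1.9122 = +16.3776 (running +53.4778)
  i=5: -4.7087·-4.0248 − -3.1856·-1.5479 = +14.0208 (running +67.4986)
  i=6: -3.1856·-4.3517 − -1.2162·-4.0248 = +8.9673 (running +76.4659)
  i=7: -1.2162·-1.5821 − 1.8039·-4.3517 = +9.7743 (running +86.2402)
  i=8: 1.8039·0.3727 − 3.0512·-1.5821 = +5.4997 (running +91.7399)
Area = |Σ|/2 = |91.7399|/2 = 45.8700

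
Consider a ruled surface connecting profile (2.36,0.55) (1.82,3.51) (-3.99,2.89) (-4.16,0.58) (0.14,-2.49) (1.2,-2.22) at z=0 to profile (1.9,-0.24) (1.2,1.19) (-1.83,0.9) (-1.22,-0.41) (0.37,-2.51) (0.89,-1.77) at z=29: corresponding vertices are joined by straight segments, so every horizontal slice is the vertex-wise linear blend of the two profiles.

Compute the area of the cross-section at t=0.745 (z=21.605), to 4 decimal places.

Cross-section at t=0.745: each vertex is (1-t)·p0[i] + t·p1[i].
  v1: (1-0.745)·(2.36,0.55) + 0.745·(1.9,-0.24) = (2.0173,-0.0385)
  v2: (1-0.745)·(1.82,3.51) + 0.745·(1.2,1.19) = (1.3581,1.7816)
  v3: (1-0.745)·(-3.99,2.89) + 0.745·(-1.83,0.9) = (-2.3808,1.4074)
  v4: (1-0.745)·(-4.16,0.58) + 0.745·(-1.22,-0.41) = (-1.9697,-0.1575)
  v5: (1-0.745)·(0.14,-2.49) + 0.745·(0.37,-2.51) = (0.3114,-2.5049)
  v6: (1-0.745)·(1.2,-2.22) + 0.745·(0.89,-1.77) = (0.9690,-1.8848)
Shoelace sum Σ(x_i·y_{i+1} − x_{i+1}·y_i):
  i=1: 2.0173·1.7816 − 1.3581·-0.0385 = +3.6464 (running +3.6464)
  i=2: 1.3581·1.4074 − -2.3808·1.7816 = +6.1531 (running +9.7995)
  i=3: -2.3808·-0.1575 − -1.9697·1.4074 = +3.1473 (running +12.9468)
  i=4: -1.9697·-2.5049 − 0.3114·-0.1575 = +4.9830 (running +17.9298)
  i=5: 0.3114·-1.8848 − 0.9690·-2.5049 = +1.8406 (running +19.7703)
  i=6: 0.9690·-0.0385 − 2.0173·-1.8848 = +3.7647 (running +23.5351)
Area = |Σ|/2 = |23.5351|/2 = 11.7675

Area at t=0.745: 11.7675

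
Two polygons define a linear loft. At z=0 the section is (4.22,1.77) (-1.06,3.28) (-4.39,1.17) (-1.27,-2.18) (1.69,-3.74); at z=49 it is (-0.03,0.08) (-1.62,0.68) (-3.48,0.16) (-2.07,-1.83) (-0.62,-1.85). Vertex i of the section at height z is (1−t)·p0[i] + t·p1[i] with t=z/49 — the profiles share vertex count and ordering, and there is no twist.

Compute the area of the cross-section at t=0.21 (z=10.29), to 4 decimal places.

Area at t=0.21: 25.7564

Cross-section at t=0.21: each vertex is (1-t)·p0[i] + t·p1[i].
  v1: (1-0.21)·(4.22,1.77) + 0.21·(-0.03,0.08) = (3.3275,1.4151)
  v2: (1-0.21)·(-1.06,3.28) + 0.21·(-1.62,0.68) = (-1.1776,2.7340)
  v3: (1-0.21)·(-4.39,1.17) + 0.21·(-3.48,0.16) = (-4.1989,0.9579)
  v4: (1-0.21)·(-1.27,-2.18) + 0.21·(-2.07,-1.83) = (-1.4380,-2.1065)
  v5: (1-0.21)·(1.69,-3.74) + 0.21·(-0.62,-1.85) = (1.2049,-3.3431)
Shoelace sum Σ(x_i·y_{i+1} − x_{i+1}·y_i):
  i=1: 3.3275·2.7340 − -1.1776·1.4151 = +10.7638 (running +10.7638)
  i=2: -1.1776·0.9579 − -4.1989·2.7340 = +10.3518 (running +21.1156)
  i=3: -4.1989·-2.1065 − -1.4380·0.9579 = +10.2224 (running +31.3380)
  i=4: -1.4380·-3.3431 − 1.2049·-2.1065 = +7.3455 (running +38.6835)
  i=5: 1.2049·1.4151 − 3.3275·-3.3431 = +12.8292 (running +51.5127)
Area = |Σ|/2 = |51.5127|/2 = 25.7564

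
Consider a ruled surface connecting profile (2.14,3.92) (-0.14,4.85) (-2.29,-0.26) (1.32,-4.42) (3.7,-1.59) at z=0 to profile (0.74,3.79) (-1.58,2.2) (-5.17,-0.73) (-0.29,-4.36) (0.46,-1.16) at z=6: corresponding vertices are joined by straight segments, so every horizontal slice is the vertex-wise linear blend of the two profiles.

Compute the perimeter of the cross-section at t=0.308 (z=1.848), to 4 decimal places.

Cross-section at t=0.308: each vertex is (1-t)·p0[i] + t·p1[i].
  v1: (1-0.308)·(2.14,3.92) + 0.308·(0.74,3.79) = (1.7088,3.8800)
  v2: (1-0.308)·(-0.14,4.85) + 0.308·(-1.58,2.2) = (-0.5835,4.0338)
  v3: (1-0.308)·(-2.29,-0.26) + 0.308·(-5.17,-0.73) = (-3.1770,-0.4048)
  v4: (1-0.308)·(1.32,-4.42) + 0.308·(-0.29,-4.36) = (0.8241,-4.4015)
  v5: (1-0.308)·(3.7,-1.59) + 0.308·(0.46,-1.16) = (2.7021,-1.4576)
Perimeter = Σ |v_{i+1} − v_i|:
  edge 1→2: √(-2.2923² + 0.1538²) = 2.2975 (running 2.2975)
  edge 2→3: √(-2.5935² + -4.4386²) = 5.1407 (running 7.4382)
  edge 3→4: √(4.0012² + -3.9968²) = 5.6554 (running 13.0936)
  edge 4→5: √(1.8780² + 2.9440²) = 3.4919 (running 16.5855)
  edge 5→1: √(-0.9933² + 5.3375²) = 5.4292 (running 22.0147)
Perimeter = 22.0147

Perimeter at t=0.308: 22.0147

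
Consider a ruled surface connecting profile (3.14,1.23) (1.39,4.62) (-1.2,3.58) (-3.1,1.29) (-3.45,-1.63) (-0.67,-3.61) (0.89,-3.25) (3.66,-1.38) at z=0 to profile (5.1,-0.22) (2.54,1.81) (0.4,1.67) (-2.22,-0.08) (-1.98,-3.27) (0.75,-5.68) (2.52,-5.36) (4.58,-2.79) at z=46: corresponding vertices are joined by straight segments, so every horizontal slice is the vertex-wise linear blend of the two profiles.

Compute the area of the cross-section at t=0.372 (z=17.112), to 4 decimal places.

Cross-section at t=0.372: each vertex is (1-t)·p0[i] + t·p1[i].
  v1: (1-0.372)·(3.14,1.23) + 0.372·(5.1,-0.22) = (3.8691,0.6906)
  v2: (1-0.372)·(1.39,4.62) + 0.372·(2.54,1.81) = (1.8178,3.5747)
  v3: (1-0.372)·(-1.2,3.58) + 0.372·(0.4,1.67) = (-0.6048,2.8695)
  v4: (1-0.372)·(-3.1,1.29) + 0.372·(-2.22,-0.08) = (-2.7726,0.7804)
  v5: (1-0.372)·(-3.45,-1.63) + 0.372·(-1.98,-3.27) = (-2.9032,-2.2401)
  v6: (1-0.372)·(-0.67,-3.61) + 0.372·(0.75,-5.68) = (-0.1418,-4.3800)
  v7: (1-0.372)·(0.89,-3.25) + 0.372·(2.52,-5.36) = (1.4964,-4.0349)
  v8: (1-0.372)·(3.66,-1.38) + 0.372·(4.58,-2.79) = (4.0022,-1.9045)
Shoelace sum Σ(x_i·y_{i+1} − x_{i+1}·y_i):
  i=1: 3.8691·3.5747 − 1.8178·0.6906 = +12.5755 (running +12.5755)
  i=2: 1.8178·2.8695 − -0.6048·3.5747 = +7.3781 (running +19.9536)
  i=3: -0.6048·0.7804 − -2.7726·2.8695 = +7.4841 (running +27.4377)
  i=4: -2.7726·-2.2401 − -2.9032·0.7804 = +8.4764 (running +35.9141)
  i=5: -2.9032·-4.3800 − -0.1418·-2.2401 = +12.3984 (running +48.3125)
  i=6: -0.1418·-4.0349 − 1.4964·-4.3800 = +7.1261 (running +55.4386)
  i=7: 1.4964·-1.9045 − 4.0022·-4.0349 = +13.2989 (running +68.7375)
  i=8: 4.0022·0.6906 − 3.8691·-1.9045 = +10.1328 (running +78.8703)
Area = |Σ|/2 = |78.8703|/2 = 39.4351

Area at t=0.372: 39.4351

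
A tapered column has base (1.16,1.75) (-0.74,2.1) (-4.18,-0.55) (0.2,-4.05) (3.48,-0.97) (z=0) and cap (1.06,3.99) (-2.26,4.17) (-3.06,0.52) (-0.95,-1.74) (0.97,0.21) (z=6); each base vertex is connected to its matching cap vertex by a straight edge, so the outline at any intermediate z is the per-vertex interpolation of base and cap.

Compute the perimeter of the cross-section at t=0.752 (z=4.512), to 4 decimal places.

Perimeter at t=0.752: 17.1092

Cross-section at t=0.752: each vertex is (1-t)·p0[i] + t·p1[i].
  v1: (1-0.752)·(1.16,1.75) + 0.752·(1.06,3.99) = (1.0848,3.4345)
  v2: (1-0.752)·(-0.74,2.1) + 0.752·(-2.26,4.17) = (-1.8830,3.6566)
  v3: (1-0.752)·(-4.18,-0.55) + 0.752·(-3.06,0.52) = (-3.3378,0.2546)
  v4: (1-0.752)·(0.2,-4.05) + 0.752·(-0.95,-1.74) = (-0.6648,-2.3129)
  v5: (1-0.752)·(3.48,-0.97) + 0.752·(0.97,0.21) = (1.5925,-0.0826)
Perimeter = Σ |v_{i+1} − v_i|:
  edge 1→2: √(-2.9678² + 0.2222²) = 2.9761 (running 2.9761)
  edge 2→3: √(-1.4547² + -3.4020²) = 3.7000 (running 6.6761)
  edge 3→4: √(2.6730² + -2.5675²) = 3.7063 (running 10.3824)
  edge 4→5: √(2.2573² + 2.2302²) = 3.1732 (running 13.5557)
  edge 5→1: √(-0.5077² + 3.5171²) = 3.5536 (running 17.1092)
Perimeter = 17.1092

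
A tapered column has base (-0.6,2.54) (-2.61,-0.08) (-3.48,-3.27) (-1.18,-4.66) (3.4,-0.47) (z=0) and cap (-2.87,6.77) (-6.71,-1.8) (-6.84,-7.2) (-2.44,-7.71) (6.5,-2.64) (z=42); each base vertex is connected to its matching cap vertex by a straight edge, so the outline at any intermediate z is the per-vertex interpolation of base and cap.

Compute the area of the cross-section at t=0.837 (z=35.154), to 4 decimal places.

Area at t=0.837: 90.2072

Cross-section at t=0.837: each vertex is (1-t)·p0[i] + t·p1[i].
  v1: (1-0.837)·(-0.6,2.54) + 0.837·(-2.87,6.77) = (-2.5000,6.0805)
  v2: (1-0.837)·(-2.61,-0.08) + 0.837·(-6.71,-1.8) = (-6.0417,-1.5196)
  v3: (1-0.837)·(-3.48,-3.27) + 0.837·(-6.84,-7.2) = (-6.2923,-6.5594)
  v4: (1-0.837)·(-1.18,-4.66) + 0.837·(-2.44,-7.71) = (-2.2346,-7.2128)
  v5: (1-0.837)·(3.4,-0.47) + 0.837·(6.5,-2.64) = (5.9947,-2.2863)
Shoelace sum Σ(x_i·y_{i+1} − x_{i+1}·y_i):
  i=1: -2.5000·-1.5196 − -6.0417·6.0805 = +40.5357 (running +40.5357)
  i=2: -6.0417·-6.5594 − -6.2923·-1.5196 = +30.0679 (running +70.6036)
  i=3: -6.2923·-7.2128 − -2.2346·-6.5594 = +30.7278 (running +101.3314)
  i=4: -2.2346·-2.2863 − 5.9947·-7.2128 = +48.3479 (running +149.6793)
  i=5: 5.9947·6.0805 − -2.5000·-2.2863 = +30.7351 (running +180.4144)
Area = |Σ|/2 = |180.4144|/2 = 90.2072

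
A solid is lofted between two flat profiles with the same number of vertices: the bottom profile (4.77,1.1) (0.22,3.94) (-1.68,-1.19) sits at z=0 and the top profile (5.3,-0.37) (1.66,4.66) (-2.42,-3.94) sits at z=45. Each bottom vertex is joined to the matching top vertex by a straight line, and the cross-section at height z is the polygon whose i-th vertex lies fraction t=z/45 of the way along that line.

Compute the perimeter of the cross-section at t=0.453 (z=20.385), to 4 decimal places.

Cross-section at t=0.453: each vertex is (1-t)·p0[i] + t·p1[i].
  v1: (1-0.453)·(4.77,1.1) + 0.453·(5.3,-0.37) = (5.0101,0.4341)
  v2: (1-0.453)·(0.22,3.94) + 0.453·(1.66,4.66) = (0.8723,4.2662)
  v3: (1-0.453)·(-1.68,-1.19) + 0.453·(-2.42,-3.94) = (-2.0152,-2.4358)
Perimeter = Σ |v_{i+1} − v_i|:
  edge 1→2: √(-4.1378² + 3.8321²) = 5.6397 (running 5.6397)
  edge 2→3: √(-2.8875² + -6.7019²) = 7.2975 (running 12.9372)
  edge 3→1: √(7.0253² + 2.8698²) = 7.5889 (running 20.5260)
Perimeter = 20.5260

Perimeter at t=0.453: 20.5260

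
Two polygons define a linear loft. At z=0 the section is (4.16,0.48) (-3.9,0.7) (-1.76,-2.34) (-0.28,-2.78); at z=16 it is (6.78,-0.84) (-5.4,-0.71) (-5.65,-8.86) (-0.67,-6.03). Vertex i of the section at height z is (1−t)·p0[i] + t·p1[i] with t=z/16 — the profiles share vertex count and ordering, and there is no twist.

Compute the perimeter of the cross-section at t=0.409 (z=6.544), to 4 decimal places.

Perimeter at t=0.409: 25.0219

Cross-section at t=0.409: each vertex is (1-t)·p0[i] + t·p1[i].
  v1: (1-0.409)·(4.16,0.48) + 0.409·(6.78,-0.84) = (5.2316,-0.0599)
  v2: (1-0.409)·(-3.9,0.7) + 0.409·(-5.4,-0.71) = (-4.5135,0.1233)
  v3: (1-0.409)·(-1.76,-2.34) + 0.409·(-5.65,-8.86) = (-3.3510,-5.0067)
  v4: (1-0.409)·(-0.28,-2.78) + 0.409·(-0.67,-6.03) = (-0.4395,-4.1092)
Perimeter = Σ |v_{i+1} − v_i|:
  edge 1→2: √(-9.7451² + 0.1832²) = 9.7468 (running 9.7468)
  edge 2→3: √(1.1625² + -5.1300²) = 5.2601 (running 15.0069)
  edge 3→4: √(2.9115² + 0.8974²) = 3.0467 (running 18.0535)
  edge 4→1: √(5.6711² + 4.0494²) = 6.9684 (running 25.0219)
Perimeter = 25.0219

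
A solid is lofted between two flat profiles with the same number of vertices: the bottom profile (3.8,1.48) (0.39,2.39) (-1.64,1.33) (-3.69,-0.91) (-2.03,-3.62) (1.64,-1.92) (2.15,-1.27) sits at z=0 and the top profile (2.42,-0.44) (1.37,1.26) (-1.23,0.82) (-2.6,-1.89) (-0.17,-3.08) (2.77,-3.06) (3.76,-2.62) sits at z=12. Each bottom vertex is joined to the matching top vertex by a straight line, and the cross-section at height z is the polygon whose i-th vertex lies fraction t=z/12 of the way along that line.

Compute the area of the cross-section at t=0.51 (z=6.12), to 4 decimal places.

Cross-section at t=0.51: each vertex is (1-t)·p0[i] + t·p1[i].
  v1: (1-0.51)·(3.8,1.48) + 0.51·(2.42,-0.44) = (3.0962,0.5008)
  v2: (1-0.51)·(0.39,2.39) + 0.51·(1.37,1.26) = (0.8898,1.8137)
  v3: (1-0.51)·(-1.64,1.33) + 0.51·(-1.23,0.82) = (-1.4309,1.0699)
  v4: (1-0.51)·(-3.69,-0.91) + 0.51·(-2.6,-1.89) = (-3.1341,-1.4098)
  v5: (1-0.51)·(-2.03,-3.62) + 0.51·(-0.17,-3.08) = (-1.0814,-3.3446)
  v6: (1-0.51)·(1.64,-1.92) + 0.51·(2.77,-3.06) = (2.2163,-2.5014)
  v7: (1-0.51)·(2.15,-1.27) + 0.51·(3.76,-2.62) = (2.9711,-1.9585)
Shoelace sum Σ(x_i·y_{i+1} − x_{i+1}·y_i):
  i=1: 3.0962·1.8137 − 0.8898·0.5008 = +5.1700 (running +5.1700)
  i=2: 0.8898·1.0699 − -1.4309·1.8137 = +3.5472 (running +8.7172)
  i=3: -1.4309·-1.4098 − -3.1341·1.0699 = +5.3705 (running +14.0876)
  i=4: -3.1341·-3.3446 − -1.0814·-1.4098 = +8.9578 (running +23.0454)
  i=5: -1.0814·-2.5014 − 2.2163·-3.3446 = +10.1177 (running +33.1630)
  i=6: 2.2163·-1.9585 − 2.9711·-2.5014 = +3.0913 (running +36.2543)
  i=7: 2.9711·0.5008 − 3.0962·-1.9585 = +7.5518 (running +43.8062)
Area = |Σ|/2 = |43.8062|/2 = 21.9031

Area at t=0.51: 21.9031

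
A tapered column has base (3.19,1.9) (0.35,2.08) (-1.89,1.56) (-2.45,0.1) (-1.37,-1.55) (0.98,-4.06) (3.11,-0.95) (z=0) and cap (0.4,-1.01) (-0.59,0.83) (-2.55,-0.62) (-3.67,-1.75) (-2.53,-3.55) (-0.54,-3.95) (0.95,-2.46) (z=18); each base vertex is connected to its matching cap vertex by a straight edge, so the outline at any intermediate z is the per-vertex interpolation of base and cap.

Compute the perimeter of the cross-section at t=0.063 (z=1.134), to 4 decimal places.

Perimeter at t=0.063: 18.3256

Cross-section at t=0.063: each vertex is (1-t)·p0[i] + t·p1[i].
  v1: (1-0.063)·(3.19,1.9) + 0.063·(0.4,-1.01) = (3.0142,1.7167)
  v2: (1-0.063)·(0.35,2.08) + 0.063·(-0.59,0.83) = (0.2908,2.0013)
  v3: (1-0.063)·(-1.89,1.56) + 0.063·(-2.55,-0.62) = (-1.9316,1.4227)
  v4: (1-0.063)·(-2.45,0.1) + 0.063·(-3.67,-1.75) = (-2.5269,-0.0165)
  v5: (1-0.063)·(-1.37,-1.55) + 0.063·(-2.53,-3.55) = (-1.4431,-1.6760)
  v6: (1-0.063)·(0.98,-4.06) + 0.063·(-0.54,-3.95) = (0.8842,-4.0531)
  v7: (1-0.063)·(3.11,-0.95) + 0.063·(0.95,-2.46) = (2.9739,-1.0451)
Perimeter = Σ |v_{i+1} − v_i|:
  edge 1→2: √(-2.7234² + 0.2846²) = 2.7383 (running 2.7383)
  edge 2→3: √(-2.2224² + -0.5786²) = 2.2964 (running 5.0347)
  edge 3→4: √(-0.5953² + -1.4392²) = 1.5575 (running 6.5922)
  edge 4→5: √(1.0838² + -1.6594²) = 1.9820 (running 8.5742)
  edge 5→6: √(2.3273² + -2.3771²) = 3.3267 (running 11.9009)
  edge 6→7: √(2.0897² + 3.0079²) = 3.6626 (running 15.5635)
  edge 7→1: √(0.0403² + 2.7618²) = 2.7621 (running 18.3256)
Perimeter = 18.3256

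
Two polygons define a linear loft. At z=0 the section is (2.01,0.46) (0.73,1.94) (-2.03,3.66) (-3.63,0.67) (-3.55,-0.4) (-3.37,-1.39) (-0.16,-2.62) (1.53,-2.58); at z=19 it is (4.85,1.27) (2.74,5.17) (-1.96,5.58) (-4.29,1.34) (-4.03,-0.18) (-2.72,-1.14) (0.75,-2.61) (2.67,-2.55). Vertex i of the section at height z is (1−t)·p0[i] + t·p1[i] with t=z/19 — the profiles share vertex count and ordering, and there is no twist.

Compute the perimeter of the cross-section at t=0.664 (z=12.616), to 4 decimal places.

Perimeter at t=0.664: 24.2099

Cross-section at t=0.664: each vertex is (1-t)·p0[i] + t·p1[i].
  v1: (1-0.664)·(2.01,0.46) + 0.664·(4.85,1.27) = (3.8958,0.9978)
  v2: (1-0.664)·(0.73,1.94) + 0.664·(2.74,5.17) = (2.0646,4.0847)
  v3: (1-0.664)·(-2.03,3.66) + 0.664·(-1.96,5.58) = (-1.9835,4.9349)
  v4: (1-0.664)·(-3.63,0.67) + 0.664·(-4.29,1.34) = (-4.0682,1.1149)
  v5: (1-0.664)·(-3.55,-0.4) + 0.664·(-4.03,-0.18) = (-3.8687,-0.2539)
  v6: (1-0.664)·(-3.37,-1.39) + 0.664·(-2.72,-1.14) = (-2.9384,-1.2240)
  v7: (1-0.664)·(-0.16,-2.62) + 0.664·(0.75,-2.61) = (0.4442,-2.6134)
  v8: (1-0.664)·(1.53,-2.58) + 0.664·(2.67,-2.55) = (2.2870,-2.5601)
Perimeter = Σ |v_{i+1} − v_i|:
  edge 1→2: √(-1.8311² + 3.0869²) = 3.5891 (running 3.5891)
  edge 2→3: √(-4.0482² + 0.8502²) = 4.1365 (running 7.7256)
  edge 3→4: √(-2.0847² + -3.8200²) = 4.3518 (running 12.0774)
  edge 4→5: √(0.1995² + -1.3688²) = 1.3833 (running 13.4607)
  edge 5→6: √(0.9303² + -0.9701²) = 1.3441 (running 14.8048)
  edge 6→7: √(3.3826² + -1.3894²) = 3.6569 (running 18.4616)
  edge 7→8: √(1.8427² + 0.0533²) = 1.8435 (running 20.3051)
  edge 8→1: √(1.6088² + 3.5579²) = 3.9047 (running 24.2099)
Perimeter = 24.2099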